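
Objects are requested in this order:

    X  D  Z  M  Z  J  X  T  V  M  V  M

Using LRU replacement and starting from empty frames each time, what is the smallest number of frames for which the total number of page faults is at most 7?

f=1: 12 faults
f=2: 9 faults
f=3: 9 faults
f=4: 9 faults
f=5: 8 faults
f=6: 7 faults
f=7: 7 faults
Smallest f with faults ≤ 7 is 6.

6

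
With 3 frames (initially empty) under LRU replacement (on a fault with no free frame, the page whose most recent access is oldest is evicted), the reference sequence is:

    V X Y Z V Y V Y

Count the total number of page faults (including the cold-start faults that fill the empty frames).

5

V: fault, frames (V)
X: fault, frames (V X)
Y: fault, frames (V X Y)
Z: fault, evict V, frames (X Y Z)
V: fault, evict X, frames (Y Z V)
Y: hit
V: hit
Y: hit
Page faults: 5.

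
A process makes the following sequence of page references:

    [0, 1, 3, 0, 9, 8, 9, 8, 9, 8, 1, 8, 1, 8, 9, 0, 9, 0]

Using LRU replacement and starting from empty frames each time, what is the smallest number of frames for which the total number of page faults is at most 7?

f=1: 18 faults
f=2: 9 faults
f=3: 7 faults
f=4: 6 faults
f=5: 5 faults
Smallest f with faults ≤ 7 is 3.

3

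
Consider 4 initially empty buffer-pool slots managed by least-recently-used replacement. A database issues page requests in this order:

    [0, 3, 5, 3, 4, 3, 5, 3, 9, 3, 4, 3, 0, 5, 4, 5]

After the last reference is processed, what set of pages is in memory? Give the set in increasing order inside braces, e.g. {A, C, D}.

0: fault, frames {0}
3: fault, frames {0,3}
5: fault, frames {0,3,5}
3: hit
4: fault, frames {0,5,3,4}
3: hit
5: hit
3: hit
9: fault, evict 0, frames {4,5,3,9}
3: hit
4: hit
3: hit
0: fault, evict 5, frames {9,4,3,0}
5: fault, evict 9, frames {4,3,0,5}
4: hit
5: hit

{0, 3, 4, 5}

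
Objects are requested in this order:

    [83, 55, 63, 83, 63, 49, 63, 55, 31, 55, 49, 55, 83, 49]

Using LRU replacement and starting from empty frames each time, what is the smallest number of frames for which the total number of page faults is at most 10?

f=1: 14 faults
f=2: 10 faults
f=3: 8 faults
f=4: 6 faults
f=5: 5 faults
Smallest f with faults ≤ 10 is 2.

2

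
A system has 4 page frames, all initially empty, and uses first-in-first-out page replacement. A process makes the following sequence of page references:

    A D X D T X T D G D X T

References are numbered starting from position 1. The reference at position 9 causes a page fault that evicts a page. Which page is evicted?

pos 1: A → fault, frames [A]
pos 2: D → fault, frames [A, D]
pos 3: X → fault, frames [A, D, X]
pos 4: D → hit
pos 5: T → fault, frames [A, D, X, T]
pos 6: X → hit
pos 7: T → hit
pos 8: D → hit
pos 9: G → fault, evict A, frames [D, X, T, G]
At position 9, page A is evicted.

A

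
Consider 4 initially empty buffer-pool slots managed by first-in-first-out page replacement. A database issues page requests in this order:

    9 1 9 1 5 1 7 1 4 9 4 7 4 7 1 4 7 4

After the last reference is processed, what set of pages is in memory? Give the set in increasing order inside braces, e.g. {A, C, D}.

9: miss, frames [9]
1: miss, frames [9, 1]
9: hit
1: hit
5: miss, frames [9, 1, 5]
1: hit
7: miss, frames [9, 1, 5, 7]
1: hit
4: miss, evict 9, frames [1, 5, 7, 4]
9: miss, evict 1, frames [5, 7, 4, 9]
4: hit
7: hit
4: hit
7: hit
1: miss, evict 5, frames [7, 4, 9, 1]
4: hit
7: hit
4: hit

{1, 4, 7, 9}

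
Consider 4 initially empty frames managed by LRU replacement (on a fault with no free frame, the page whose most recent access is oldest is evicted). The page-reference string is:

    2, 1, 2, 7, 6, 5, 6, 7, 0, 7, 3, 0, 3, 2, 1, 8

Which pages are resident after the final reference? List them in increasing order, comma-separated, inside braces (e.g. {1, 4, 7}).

{1, 2, 3, 8}

2: fault, frames {2}
1: fault, frames {2,1}
2: hit
7: fault, frames {1,2,7}
6: fault, frames {1,2,7,6}
5: fault, evict 1, frames {2,7,6,5}
6: hit
7: hit
0: fault, evict 2, frames {5,6,7,0}
7: hit
3: fault, evict 5, frames {6,0,7,3}
0: hit
3: hit
2: fault, evict 6, frames {7,0,3,2}
1: fault, evict 7, frames {0,3,2,1}
8: fault, evict 0, frames {3,2,1,8}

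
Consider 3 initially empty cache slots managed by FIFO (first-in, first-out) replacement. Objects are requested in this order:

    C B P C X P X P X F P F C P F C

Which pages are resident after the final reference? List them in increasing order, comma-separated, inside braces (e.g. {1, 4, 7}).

C: fault, frames (C)
B: fault, frames (C B)
P: fault, frames (C B P)
C: hit
X: fault, evict C, frames (B P X)
P: hit
X: hit
P: hit
X: hit
F: fault, evict B, frames (P X F)
P: hit
F: hit
C: fault, evict P, frames (X F C)
P: fault, evict X, frames (F C P)
F: hit
C: hit

{C, F, P}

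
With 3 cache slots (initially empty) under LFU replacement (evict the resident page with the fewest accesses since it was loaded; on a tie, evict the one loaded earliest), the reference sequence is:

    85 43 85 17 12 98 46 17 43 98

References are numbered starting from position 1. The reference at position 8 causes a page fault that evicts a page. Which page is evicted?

98

pos 1: 85 -> miss, frames (85)
pos 2: 43 -> miss, frames (85 43)
pos 3: 85 -> hit
pos 4: 17 -> miss, frames (85 43 17)
pos 5: 12 -> miss, evict 43, frames (85 17 12)
pos 6: 98 -> miss, evict 17, frames (85 12 98)
pos 7: 46 -> miss, evict 12, frames (85 98 46)
pos 8: 17 -> miss, evict 98, frames (85 46 17)
At position 8, page 98 is evicted.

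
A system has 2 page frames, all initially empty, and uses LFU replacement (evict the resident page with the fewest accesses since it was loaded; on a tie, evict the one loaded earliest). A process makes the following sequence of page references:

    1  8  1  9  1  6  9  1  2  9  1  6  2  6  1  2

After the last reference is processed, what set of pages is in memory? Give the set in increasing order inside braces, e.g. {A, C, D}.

1 -> fault, frames {1}
8 -> fault, frames {1,8}
1 -> hit
9 -> fault, evict 8, frames {1,9}
1 -> hit
6 -> fault, evict 9, frames {1,6}
9 -> fault, evict 6, frames {1,9}
1 -> hit
2 -> fault, evict 9, frames {1,2}
9 -> fault, evict 2, frames {1,9}
1 -> hit
6 -> fault, evict 9, frames {1,6}
2 -> fault, evict 6, frames {1,2}
6 -> fault, evict 2, frames {1,6}
1 -> hit
2 -> fault, evict 6, frames {1,2}

{1, 2}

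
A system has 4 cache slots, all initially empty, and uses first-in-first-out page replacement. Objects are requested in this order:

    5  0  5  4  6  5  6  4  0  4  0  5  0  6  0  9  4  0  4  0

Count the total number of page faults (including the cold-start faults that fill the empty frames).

5

5 → miss, frames (5)
0 → miss, frames (5 0)
5 → hit
4 → miss, frames (5 0 4)
6 → miss, frames (5 0 4 6)
5 → hit
6 → hit
4 → hit
0 → hit
4 → hit
0 → hit
5 → hit
0 → hit
6 → hit
0 → hit
9 → miss, evict 5, frames (0 4 6 9)
4 → hit
0 → hit
4 → hit
0 → hit
Page faults: 5.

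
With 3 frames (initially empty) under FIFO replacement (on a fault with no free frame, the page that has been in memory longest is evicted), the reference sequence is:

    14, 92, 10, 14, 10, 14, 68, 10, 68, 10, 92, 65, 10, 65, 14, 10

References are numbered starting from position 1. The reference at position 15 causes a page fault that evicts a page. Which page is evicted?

10

pos 1: 14: fault, frames {14}
pos 2: 92: fault, frames {14,92}
pos 3: 10: fault, frames {14,92,10}
pos 4: 14: hit
pos 5: 10: hit
pos 6: 14: hit
pos 7: 68: fault, evict 14, frames {92,10,68}
pos 8: 10: hit
pos 9: 68: hit
pos 10: 10: hit
pos 11: 92: hit
pos 12: 65: fault, evict 92, frames {10,68,65}
pos 13: 10: hit
pos 14: 65: hit
pos 15: 14: fault, evict 10, frames {68,65,14}
At position 15, page 10 is evicted.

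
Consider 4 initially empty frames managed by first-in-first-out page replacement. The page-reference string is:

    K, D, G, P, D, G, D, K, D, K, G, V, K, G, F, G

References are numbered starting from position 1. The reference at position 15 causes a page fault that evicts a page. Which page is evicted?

pos 1: K: miss, frames [K]
pos 2: D: miss, frames [K, D]
pos 3: G: miss, frames [K, D, G]
pos 4: P: miss, frames [K, D, G, P]
pos 5: D: hit
pos 6: G: hit
pos 7: D: hit
pos 8: K: hit
pos 9: D: hit
pos 10: K: hit
pos 11: G: hit
pos 12: V: miss, evict K, frames [D, G, P, V]
pos 13: K: miss, evict D, frames [G, P, V, K]
pos 14: G: hit
pos 15: F: miss, evict G, frames [P, V, K, F]
At position 15, page G is evicted.

G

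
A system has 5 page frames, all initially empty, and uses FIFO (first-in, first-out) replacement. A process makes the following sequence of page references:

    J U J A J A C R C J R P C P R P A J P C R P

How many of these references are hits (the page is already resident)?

15

J: fault, frames {J}
U: fault, frames {J,U}
J: hit
A: fault, frames {J,U,A}
J: hit
A: hit
C: fault, frames {J,U,A,C}
R: fault, frames {J,U,A,C,R}
C: hit
J: hit
R: hit
P: fault, evict J, frames {U,A,C,R,P}
C: hit
P: hit
R: hit
P: hit
A: hit
J: fault, evict U, frames {A,C,R,P,J}
P: hit
C: hit
R: hit
P: hit
Hits: 15.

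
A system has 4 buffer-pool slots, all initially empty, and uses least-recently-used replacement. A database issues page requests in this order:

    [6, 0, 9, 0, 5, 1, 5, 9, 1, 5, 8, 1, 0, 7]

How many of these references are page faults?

8

6 → fault, frames {6}
0 → fault, frames {6,0}
9 → fault, frames {6,0,9}
0 → hit
5 → fault, frames {6,9,0,5}
1 → fault, evict 6, frames {9,0,5,1}
5 → hit
9 → hit
1 → hit
5 → hit
8 → fault, evict 0, frames {9,1,5,8}
1 → hit
0 → fault, evict 9, frames {5,8,1,0}
7 → fault, evict 5, frames {8,1,0,7}
Page faults: 8.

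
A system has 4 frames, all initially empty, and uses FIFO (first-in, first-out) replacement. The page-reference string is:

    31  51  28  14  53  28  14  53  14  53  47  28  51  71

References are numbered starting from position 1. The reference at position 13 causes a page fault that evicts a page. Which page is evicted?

pos 1: 31: fault, frames {31}
pos 2: 51: fault, frames {31,51}
pos 3: 28: fault, frames {31,51,28}
pos 4: 14: fault, frames {31,51,28,14}
pos 5: 53: fault, evict 31, frames {51,28,14,53}
pos 6: 28: hit
pos 7: 14: hit
pos 8: 53: hit
pos 9: 14: hit
pos 10: 53: hit
pos 11: 47: fault, evict 51, frames {28,14,53,47}
pos 12: 28: hit
pos 13: 51: fault, evict 28, frames {14,53,47,51}
At position 13, page 28 is evicted.

28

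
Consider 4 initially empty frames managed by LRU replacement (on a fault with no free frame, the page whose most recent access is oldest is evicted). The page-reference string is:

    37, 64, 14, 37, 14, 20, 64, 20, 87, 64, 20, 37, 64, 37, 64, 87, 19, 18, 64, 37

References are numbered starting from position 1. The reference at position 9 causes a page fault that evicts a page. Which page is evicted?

37

pos 1: 37 -> miss, frames {37}
pos 2: 64 -> miss, frames {37,64}
pos 3: 14 -> miss, frames {37,64,14}
pos 4: 37 -> hit
pos 5: 14 -> hit
pos 6: 20 -> miss, frames {64,37,14,20}
pos 7: 64 -> hit
pos 8: 20 -> hit
pos 9: 87 -> miss, evict 37, frames {14,64,20,87}
At position 9, page 37 is evicted.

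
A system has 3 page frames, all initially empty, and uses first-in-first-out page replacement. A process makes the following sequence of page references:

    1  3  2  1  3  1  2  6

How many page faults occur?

1 → fault, frames {1}
3 → fault, frames {1,3}
2 → fault, frames {1,3,2}
1 → hit
3 → hit
1 → hit
2 → hit
6 → fault, evict 1, frames {3,2,6}
Page faults: 4.

4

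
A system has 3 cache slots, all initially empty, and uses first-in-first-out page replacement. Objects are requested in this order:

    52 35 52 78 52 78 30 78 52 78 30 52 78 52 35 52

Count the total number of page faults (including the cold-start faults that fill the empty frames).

52 → fault, frames [52]
35 → fault, frames [52, 35]
52 → hit
78 → fault, frames [52, 35, 78]
52 → hit
78 → hit
30 → fault, evict 52, frames [35, 78, 30]
78 → hit
52 → fault, evict 35, frames [78, 30, 52]
78 → hit
30 → hit
52 → hit
78 → hit
52 → hit
35 → fault, evict 78, frames [30, 52, 35]
52 → hit
Page faults: 6.

6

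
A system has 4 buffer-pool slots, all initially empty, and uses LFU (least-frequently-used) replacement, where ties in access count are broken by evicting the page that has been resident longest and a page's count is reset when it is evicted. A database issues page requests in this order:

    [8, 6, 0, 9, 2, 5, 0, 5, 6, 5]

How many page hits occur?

8: fault, frames [8]
6: fault, frames [8, 6]
0: fault, frames [8, 6, 0]
9: fault, frames [8, 6, 0, 9]
2: fault, evict 8, frames [6, 0, 9, 2]
5: fault, evict 6, frames [0, 9, 2, 5]
0: hit
5: hit
6: fault, evict 9, frames [0, 2, 5, 6]
5: hit
Hits: 3.

3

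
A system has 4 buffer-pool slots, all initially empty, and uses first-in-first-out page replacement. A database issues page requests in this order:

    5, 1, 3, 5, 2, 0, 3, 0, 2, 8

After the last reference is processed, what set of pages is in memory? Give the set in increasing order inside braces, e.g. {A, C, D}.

{0, 2, 3, 8}

5: miss, frames (5)
1: miss, frames (5 1)
3: miss, frames (5 1 3)
5: hit
2: miss, frames (5 1 3 2)
0: miss, evict 5, frames (1 3 2 0)
3: hit
0: hit
2: hit
8: miss, evict 1, frames (3 2 0 8)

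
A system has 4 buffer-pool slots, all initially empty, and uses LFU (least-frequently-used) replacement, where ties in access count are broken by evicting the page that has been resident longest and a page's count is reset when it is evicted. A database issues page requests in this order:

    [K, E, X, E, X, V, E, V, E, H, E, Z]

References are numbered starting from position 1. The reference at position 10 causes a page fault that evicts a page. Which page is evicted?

pos 1: K: miss, frames {K}
pos 2: E: miss, frames {K,E}
pos 3: X: miss, frames {K,E,X}
pos 4: E: hit
pos 5: X: hit
pos 6: V: miss, frames {K,E,X,V}
pos 7: E: hit
pos 8: V: hit
pos 9: E: hit
pos 10: H: miss, evict K, frames {E,X,V,H}
At position 10, page K is evicted.

K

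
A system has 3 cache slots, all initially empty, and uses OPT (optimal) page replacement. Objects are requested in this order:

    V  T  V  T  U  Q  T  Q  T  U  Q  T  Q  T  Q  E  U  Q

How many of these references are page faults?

5

V -> fault, frames (V)
T -> fault, frames (V T)
V -> hit
T -> hit
U -> fault, frames (V T U)
Q -> fault, evict V, frames (T U Q)
T -> hit
Q -> hit
T -> hit
U -> hit
Q -> hit
T -> hit
Q -> hit
T -> hit
Q -> hit
E -> fault, evict T, frames (U Q E)
U -> hit
Q -> hit
Page faults: 5.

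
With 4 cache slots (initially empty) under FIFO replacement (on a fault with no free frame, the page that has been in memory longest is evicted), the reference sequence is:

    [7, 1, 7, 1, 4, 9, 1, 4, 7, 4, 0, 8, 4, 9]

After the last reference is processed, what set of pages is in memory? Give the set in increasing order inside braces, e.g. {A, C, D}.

7 -> fault, frames [7]
1 -> fault, frames [7, 1]
7 -> hit
1 -> hit
4 -> fault, frames [7, 1, 4]
9 -> fault, frames [7, 1, 4, 9]
1 -> hit
4 -> hit
7 -> hit
4 -> hit
0 -> fault, evict 7, frames [1, 4, 9, 0]
8 -> fault, evict 1, frames [4, 9, 0, 8]
4 -> hit
9 -> hit

{0, 4, 8, 9}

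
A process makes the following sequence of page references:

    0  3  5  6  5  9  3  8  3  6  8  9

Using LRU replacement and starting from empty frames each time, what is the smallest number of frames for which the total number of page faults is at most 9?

3

f=1: 12 faults
f=2: 10 faults
f=3: 9 faults
f=4: 7 faults
f=5: 6 faults
f=6: 6 faults
Smallest f with faults ≤ 9 is 3.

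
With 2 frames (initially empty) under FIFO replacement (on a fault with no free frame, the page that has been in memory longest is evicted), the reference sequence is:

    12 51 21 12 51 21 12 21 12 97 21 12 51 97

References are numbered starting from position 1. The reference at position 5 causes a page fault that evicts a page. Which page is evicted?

pos 1: 12 → miss, frames [12]
pos 2: 51 → miss, frames [12, 51]
pos 3: 21 → miss, evict 12, frames [51, 21]
pos 4: 12 → miss, evict 51, frames [21, 12]
pos 5: 51 → miss, evict 21, frames [12, 51]
At position 5, page 21 is evicted.

21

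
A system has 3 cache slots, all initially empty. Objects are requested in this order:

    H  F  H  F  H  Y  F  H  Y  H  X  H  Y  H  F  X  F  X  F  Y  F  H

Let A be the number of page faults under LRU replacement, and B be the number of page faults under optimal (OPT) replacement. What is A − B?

2

Under LRU: F F . . . F . . . . F . . . F F . . . F . F → 8 faults.
Under OPT: F F . . . F . . . . F . . . F . . . . . . F → 6 faults.
A − B = 8 − 6 = 2.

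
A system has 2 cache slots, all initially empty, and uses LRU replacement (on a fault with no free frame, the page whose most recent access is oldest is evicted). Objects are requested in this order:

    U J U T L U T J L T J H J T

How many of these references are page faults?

12

U → miss, frames [U]
J → miss, frames [U, J]
U → hit
T → miss, evict J, frames [U, T]
L → miss, evict U, frames [T, L]
U → miss, evict T, frames [L, U]
T → miss, evict L, frames [U, T]
J → miss, evict U, frames [T, J]
L → miss, evict T, frames [J, L]
T → miss, evict J, frames [L, T]
J → miss, evict L, frames [T, J]
H → miss, evict T, frames [J, H]
J → hit
T → miss, evict H, frames [J, T]
Page faults: 12.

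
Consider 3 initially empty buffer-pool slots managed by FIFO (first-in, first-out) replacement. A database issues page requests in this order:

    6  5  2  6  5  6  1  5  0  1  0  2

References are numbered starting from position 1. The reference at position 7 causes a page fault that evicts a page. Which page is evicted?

6

pos 1: 6 -> miss, frames [6]
pos 2: 5 -> miss, frames [6, 5]
pos 3: 2 -> miss, frames [6, 5, 2]
pos 4: 6 -> hit
pos 5: 5 -> hit
pos 6: 6 -> hit
pos 7: 1 -> miss, evict 6, frames [5, 2, 1]
At position 7, page 6 is evicted.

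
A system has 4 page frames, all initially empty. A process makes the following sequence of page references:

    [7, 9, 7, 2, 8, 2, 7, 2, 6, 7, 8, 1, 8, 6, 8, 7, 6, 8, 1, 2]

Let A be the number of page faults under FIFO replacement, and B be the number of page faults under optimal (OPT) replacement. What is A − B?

1

Under FIFO: F F . F F . . . F F . F . . . . . . . F → 8 faults.
Under OPT: F F . F F . . . F . . F . . . . . . . F → 7 faults.
A − B = 8 − 7 = 1.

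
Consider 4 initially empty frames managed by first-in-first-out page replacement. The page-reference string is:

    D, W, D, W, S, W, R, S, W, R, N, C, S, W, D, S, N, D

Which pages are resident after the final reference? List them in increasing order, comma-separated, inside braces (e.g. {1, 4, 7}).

D → fault, frames {D}
W → fault, frames {D,W}
D → hit
W → hit
S → fault, frames {D,W,S}
W → hit
R → fault, frames {D,W,S,R}
S → hit
W → hit
R → hit
N → fault, evict D, frames {W,S,R,N}
C → fault, evict W, frames {S,R,N,C}
S → hit
W → fault, evict S, frames {R,N,C,W}
D → fault, evict R, frames {N,C,W,D}
S → fault, evict N, frames {C,W,D,S}
N → fault, evict C, frames {W,D,S,N}
D → hit

{D, N, S, W}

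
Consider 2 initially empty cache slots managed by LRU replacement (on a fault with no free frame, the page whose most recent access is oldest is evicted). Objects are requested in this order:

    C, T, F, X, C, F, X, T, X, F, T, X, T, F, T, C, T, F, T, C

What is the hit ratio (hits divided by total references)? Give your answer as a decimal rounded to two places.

C → fault, frames (C)
T → fault, frames (C T)
F → fault, evict C, frames (T F)
X → fault, evict T, frames (F X)
C → fault, evict F, frames (X C)
F → fault, evict X, frames (C F)
X → fault, evict C, frames (F X)
T → fault, evict F, frames (X T)
X → hit
F → fault, evict T, frames (X F)
T → fault, evict X, frames (F T)
X → fault, evict F, frames (T X)
T → hit
F → fault, evict X, frames (T F)
T → hit
C → fault, evict F, frames (T C)
T → hit
F → fault, evict C, frames (T F)
T → hit
C → fault, evict F, frames (T C)
Hits: 5 of 20 references → 5/20 = 0.2500.

0.25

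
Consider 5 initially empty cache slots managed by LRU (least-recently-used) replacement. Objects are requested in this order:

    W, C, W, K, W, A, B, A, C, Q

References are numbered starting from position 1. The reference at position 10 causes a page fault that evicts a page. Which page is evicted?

K

pos 1: W → miss, frames [W]
pos 2: C → miss, frames [W, C]
pos 3: W → hit
pos 4: K → miss, frames [C, W, K]
pos 5: W → hit
pos 6: A → miss, frames [C, K, W, A]
pos 7: B → miss, frames [C, K, W, A, B]
pos 8: A → hit
pos 9: C → hit
pos 10: Q → miss, evict K, frames [W, B, A, C, Q]
At position 10, page K is evicted.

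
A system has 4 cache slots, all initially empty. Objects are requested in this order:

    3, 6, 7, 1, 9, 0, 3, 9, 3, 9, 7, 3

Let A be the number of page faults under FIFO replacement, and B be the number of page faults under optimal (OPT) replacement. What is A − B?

Under FIFO: F F F F F F F . . . F . → 8 faults.
Under OPT: F F F F F F . . . . . . → 6 faults.
A − B = 8 − 6 = 2.

2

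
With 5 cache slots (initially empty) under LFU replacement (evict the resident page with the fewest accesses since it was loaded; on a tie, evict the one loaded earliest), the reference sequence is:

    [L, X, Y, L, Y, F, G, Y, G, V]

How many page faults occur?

L -> fault, frames (L)
X -> fault, frames (L X)
Y -> fault, frames (L X Y)
L -> hit
Y -> hit
F -> fault, frames (L X Y F)
G -> fault, frames (L X Y F G)
Y -> hit
G -> hit
V -> fault, evict X, frames (L Y F G V)
Page faults: 6.

6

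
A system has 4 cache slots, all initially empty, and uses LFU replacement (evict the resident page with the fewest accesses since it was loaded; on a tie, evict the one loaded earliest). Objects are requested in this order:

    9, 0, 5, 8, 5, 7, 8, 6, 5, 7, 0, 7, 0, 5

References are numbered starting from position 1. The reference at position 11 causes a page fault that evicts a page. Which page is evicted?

pos 1: 9: fault, frames [9]
pos 2: 0: fault, frames [9, 0]
pos 3: 5: fault, frames [9, 0, 5]
pos 4: 8: fault, frames [9, 0, 5, 8]
pos 5: 5: hit
pos 6: 7: fault, evict 9, frames [0, 5, 8, 7]
pos 7: 8: hit
pos 8: 6: fault, evict 0, frames [5, 8, 7, 6]
pos 9: 5: hit
pos 10: 7: hit
pos 11: 0: fault, evict 6, frames [5, 8, 7, 0]
At position 11, page 6 is evicted.

6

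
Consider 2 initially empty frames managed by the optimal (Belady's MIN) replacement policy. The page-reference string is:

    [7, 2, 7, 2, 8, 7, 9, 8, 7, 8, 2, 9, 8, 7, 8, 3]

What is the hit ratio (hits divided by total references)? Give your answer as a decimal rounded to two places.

7 → fault, frames [7]
2 → fault, frames [7, 2]
7 → hit
2 → hit
8 → fault, evict 2, frames [7, 8]
7 → hit
9 → fault, evict 7, frames [8, 9]
8 → hit
7 → fault, evict 9, frames [8, 7]
8 → hit
2 → fault, evict 7, frames [8, 2]
9 → fault, evict 2, frames [8, 9]
8 → hit
7 → fault, evict 9, frames [8, 7]
8 → hit
3 → fault, evict 7, frames [8, 3]
Hits: 7 of 16 references → 7/16 = 0.4375.

0.44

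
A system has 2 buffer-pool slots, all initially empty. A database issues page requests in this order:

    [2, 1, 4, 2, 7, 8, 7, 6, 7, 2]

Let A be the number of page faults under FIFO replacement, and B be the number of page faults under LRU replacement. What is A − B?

1

Under FIFO: F F F F F F . F F F → 9 faults.
Under LRU: F F F F F F . F . F → 8 faults.
A − B = 9 − 8 = 1.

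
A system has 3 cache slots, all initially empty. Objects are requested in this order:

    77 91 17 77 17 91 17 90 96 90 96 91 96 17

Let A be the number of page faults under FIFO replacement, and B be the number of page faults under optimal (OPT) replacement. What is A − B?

Under FIFO: F F F . . . . F F . . F . F → 7 faults.
Under OPT: F F F . . . . F F . . . . F → 6 faults.
A − B = 7 − 6 = 1.

1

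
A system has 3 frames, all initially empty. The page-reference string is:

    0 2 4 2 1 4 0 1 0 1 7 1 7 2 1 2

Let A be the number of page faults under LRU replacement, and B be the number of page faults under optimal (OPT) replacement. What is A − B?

1

Under LRU: F F F . F . F . . . F . . F . . → 7 faults.
Under OPT: F F F . F . . . . . F . . F . . → 6 faults.
A − B = 7 − 6 = 1.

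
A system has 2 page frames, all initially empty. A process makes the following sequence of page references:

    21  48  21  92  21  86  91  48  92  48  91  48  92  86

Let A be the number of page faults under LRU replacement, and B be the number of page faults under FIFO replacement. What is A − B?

-2

Under LRU: F F . F . F F F F . F . F F → 10 faults.
Under FIFO: F F . F F F F F F . F F F F → 12 faults.
A − B = 10 − 12 = -2.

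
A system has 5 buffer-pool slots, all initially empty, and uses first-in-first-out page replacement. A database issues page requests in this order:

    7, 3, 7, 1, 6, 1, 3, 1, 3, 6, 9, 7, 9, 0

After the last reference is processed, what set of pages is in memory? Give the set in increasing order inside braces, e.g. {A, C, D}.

{0, 1, 3, 6, 9}

7: fault, frames {7}
3: fault, frames {7,3}
7: hit
1: fault, frames {7,3,1}
6: fault, frames {7,3,1,6}
1: hit
3: hit
1: hit
3: hit
6: hit
9: fault, frames {7,3,1,6,9}
7: hit
9: hit
0: fault, evict 7, frames {3,1,6,9,0}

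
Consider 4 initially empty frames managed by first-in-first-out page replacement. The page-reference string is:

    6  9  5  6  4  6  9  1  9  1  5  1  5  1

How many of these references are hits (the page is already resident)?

9

6: fault, frames (6)
9: fault, frames (6 9)
5: fault, frames (6 9 5)
6: hit
4: fault, frames (6 9 5 4)
6: hit
9: hit
1: fault, evict 6, frames (9 5 4 1)
9: hit
1: hit
5: hit
1: hit
5: hit
1: hit
Hits: 9.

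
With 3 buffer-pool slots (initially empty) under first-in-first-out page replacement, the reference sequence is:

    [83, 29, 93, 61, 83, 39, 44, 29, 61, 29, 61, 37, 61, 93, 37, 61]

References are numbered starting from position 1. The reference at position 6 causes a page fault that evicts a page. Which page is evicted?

93

pos 1: 83: fault, frames [83]
pos 2: 29: fault, frames [83, 29]
pos 3: 93: fault, frames [83, 29, 93]
pos 4: 61: fault, evict 83, frames [29, 93, 61]
pos 5: 83: fault, evict 29, frames [93, 61, 83]
pos 6: 39: fault, evict 93, frames [61, 83, 39]
At position 6, page 93 is evicted.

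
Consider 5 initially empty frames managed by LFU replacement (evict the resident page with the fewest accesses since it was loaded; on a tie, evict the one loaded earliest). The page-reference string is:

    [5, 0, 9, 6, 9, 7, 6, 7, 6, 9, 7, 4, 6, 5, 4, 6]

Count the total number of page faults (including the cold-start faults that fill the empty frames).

7

5 -> fault, frames {5}
0 -> fault, frames {5,0}
9 -> fault, frames {5,0,9}
6 -> fault, frames {5,0,9,6}
9 -> hit
7 -> fault, frames {5,0,9,6,7}
6 -> hit
7 -> hit
6 -> hit
9 -> hit
7 -> hit
4 -> fault, evict 5, frames {0,9,6,7,4}
6 -> hit
5 -> fault, evict 0, frames {9,6,7,4,5}
4 -> hit
6 -> hit
Page faults: 7.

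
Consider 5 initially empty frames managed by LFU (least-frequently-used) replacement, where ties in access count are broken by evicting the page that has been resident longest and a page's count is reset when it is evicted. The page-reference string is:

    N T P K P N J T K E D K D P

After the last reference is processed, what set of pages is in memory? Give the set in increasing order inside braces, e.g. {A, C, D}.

{D, K, N, P, T}

N -> miss, frames {N}
T -> miss, frames {N,T}
P -> miss, frames {N,T,P}
K -> miss, frames {N,T,P,K}
P -> hit
N -> hit
J -> miss, frames {N,T,P,K,J}
T -> hit
K -> hit
E -> miss, evict J, frames {N,T,P,K,E}
D -> miss, evict E, frames {N,T,P,K,D}
K -> hit
D -> hit
P -> hit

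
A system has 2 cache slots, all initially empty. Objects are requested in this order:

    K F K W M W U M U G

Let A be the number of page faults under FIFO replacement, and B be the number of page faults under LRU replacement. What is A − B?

Under FIFO: F F . F F . F . . F → 6 faults.
Under LRU: F F . F F . F F . F → 7 faults.
A − B = 6 − 7 = -1.

-1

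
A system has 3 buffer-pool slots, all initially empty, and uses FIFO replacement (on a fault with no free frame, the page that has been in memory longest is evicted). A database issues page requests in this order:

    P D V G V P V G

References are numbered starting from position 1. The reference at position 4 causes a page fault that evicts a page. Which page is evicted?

pos 1: P → miss, frames (P)
pos 2: D → miss, frames (P D)
pos 3: V → miss, frames (P D V)
pos 4: G → miss, evict P, frames (D V G)
At position 4, page P is evicted.

P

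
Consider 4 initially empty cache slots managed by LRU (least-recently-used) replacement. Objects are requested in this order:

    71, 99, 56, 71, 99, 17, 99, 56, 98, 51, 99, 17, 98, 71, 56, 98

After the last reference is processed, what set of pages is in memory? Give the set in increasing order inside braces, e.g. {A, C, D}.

71: fault, frames [71]
99: fault, frames [71, 99]
56: fault, frames [71, 99, 56]
71: hit
99: hit
17: fault, frames [56, 71, 99, 17]
99: hit
56: hit
98: fault, evict 71, frames [17, 99, 56, 98]
51: fault, evict 17, frames [99, 56, 98, 51]
99: hit
17: fault, evict 56, frames [98, 51, 99, 17]
98: hit
71: fault, evict 51, frames [99, 17, 98, 71]
56: fault, evict 99, frames [17, 98, 71, 56]
98: hit

{17, 56, 71, 98}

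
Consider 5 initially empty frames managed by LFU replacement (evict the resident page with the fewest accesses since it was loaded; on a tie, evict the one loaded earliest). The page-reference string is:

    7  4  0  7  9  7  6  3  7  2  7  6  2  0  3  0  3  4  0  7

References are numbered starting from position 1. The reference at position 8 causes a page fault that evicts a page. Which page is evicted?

pos 1: 7 -> miss, frames {7}
pos 2: 4 -> miss, frames {7,4}
pos 3: 0 -> miss, frames {7,4,0}
pos 4: 7 -> hit
pos 5: 9 -> miss, frames {7,4,0,9}
pos 6: 7 -> hit
pos 7: 6 -> miss, frames {7,4,0,9,6}
pos 8: 3 -> miss, evict 4, frames {7,0,9,6,3}
At position 8, page 4 is evicted.

4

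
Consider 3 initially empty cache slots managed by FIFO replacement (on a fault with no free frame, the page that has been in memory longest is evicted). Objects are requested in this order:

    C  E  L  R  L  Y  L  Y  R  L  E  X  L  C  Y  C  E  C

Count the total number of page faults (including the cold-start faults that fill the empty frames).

C -> miss, frames {C}
E -> miss, frames {C,E}
L -> miss, frames {C,E,L}
R -> miss, evict C, frames {E,L,R}
L -> hit
Y -> miss, evict E, frames {L,R,Y}
L -> hit
Y -> hit
R -> hit
L -> hit
E -> miss, evict L, frames {R,Y,E}
X -> miss, evict R, frames {Y,E,X}
L -> miss, evict Y, frames {E,X,L}
C -> miss, evict E, frames {X,L,C}
Y -> miss, evict X, frames {L,C,Y}
C -> hit
E -> miss, evict L, frames {C,Y,E}
C -> hit
Page faults: 11.

11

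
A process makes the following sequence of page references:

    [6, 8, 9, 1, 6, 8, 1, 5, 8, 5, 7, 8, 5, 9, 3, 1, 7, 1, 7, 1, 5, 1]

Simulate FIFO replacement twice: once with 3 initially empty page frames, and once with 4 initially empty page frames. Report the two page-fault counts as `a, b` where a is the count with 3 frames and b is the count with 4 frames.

3 frames: F F F F F F . F . . F . . F F F F . . . F . → 13 faults.
4 frames: F F F F . . . F . . F F . F F F F . . . F . → 12 faults.
12 < 13: adding a frame reduced faults, as is typical.

13, 12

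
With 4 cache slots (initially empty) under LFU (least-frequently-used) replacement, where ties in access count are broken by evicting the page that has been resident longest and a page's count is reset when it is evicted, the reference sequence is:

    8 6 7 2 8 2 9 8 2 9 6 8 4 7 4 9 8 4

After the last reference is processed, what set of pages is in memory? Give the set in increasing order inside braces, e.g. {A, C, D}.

8 -> miss, frames [8]
6 -> miss, frames [8, 6]
7 -> miss, frames [8, 6, 7]
2 -> miss, frames [8, 6, 7, 2]
8 -> hit
2 -> hit
9 -> miss, evict 6, frames [8, 7, 2, 9]
8 -> hit
2 -> hit
9 -> hit
6 -> miss, evict 7, frames [8, 2, 9, 6]
8 -> hit
4 -> miss, evict 6, frames [8, 2, 9, 4]
7 -> miss, evict 4, frames [8, 2, 9, 7]
4 -> miss, evict 7, frames [8, 2, 9, 4]
9 -> hit
8 -> hit
4 -> hit

{2, 4, 8, 9}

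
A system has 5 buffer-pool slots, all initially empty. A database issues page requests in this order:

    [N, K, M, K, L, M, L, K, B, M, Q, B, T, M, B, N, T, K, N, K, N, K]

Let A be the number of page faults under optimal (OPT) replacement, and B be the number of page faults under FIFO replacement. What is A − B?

-2

Under OPT: F F F . F . . . F . F . F . . . . . . . . . → 7 faults.
Under FIFO: F F F . F . . . F . F . F . . F . F . . . . → 9 faults.
A − B = 7 − 9 = -2.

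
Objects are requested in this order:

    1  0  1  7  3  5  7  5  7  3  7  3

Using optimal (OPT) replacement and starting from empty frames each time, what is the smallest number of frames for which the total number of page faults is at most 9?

f=1: 12 faults
f=2: 6 faults
f=3: 5 faults
f=4: 5 faults
f=5: 5 faults
Smallest f with faults ≤ 9 is 2.

2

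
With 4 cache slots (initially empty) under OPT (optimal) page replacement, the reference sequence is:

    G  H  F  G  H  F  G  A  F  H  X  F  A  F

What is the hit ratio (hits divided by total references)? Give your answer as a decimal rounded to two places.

G: fault, frames [G]
H: fault, frames [G, H]
F: fault, frames [G, H, F]
G: hit
H: hit
F: hit
G: hit
A: fault, frames [G, H, F, A]
F: hit
H: hit
X: fault, evict H, frames [G, F, A, X]
F: hit
A: hit
F: hit
Hits: 9 of 14 references → 9/14 = 0.6429.

0.64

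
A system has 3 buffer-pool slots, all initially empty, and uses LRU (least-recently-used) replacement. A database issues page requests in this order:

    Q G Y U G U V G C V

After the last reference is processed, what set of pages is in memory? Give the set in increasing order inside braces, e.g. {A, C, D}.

{C, G, V}

Q -> fault, frames {Q}
G -> fault, frames {Q,G}
Y -> fault, frames {Q,G,Y}
U -> fault, evict Q, frames {G,Y,U}
G -> hit
U -> hit
V -> fault, evict Y, frames {G,U,V}
G -> hit
C -> fault, evict U, frames {V,G,C}
V -> hit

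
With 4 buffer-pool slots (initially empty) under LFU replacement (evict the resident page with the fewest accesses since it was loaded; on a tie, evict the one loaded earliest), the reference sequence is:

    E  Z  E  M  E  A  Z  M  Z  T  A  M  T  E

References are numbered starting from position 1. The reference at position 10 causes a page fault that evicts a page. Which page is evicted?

A

pos 1: E -> miss, frames (E)
pos 2: Z -> miss, frames (E Z)
pos 3: E -> hit
pos 4: M -> miss, frames (E Z M)
pos 5: E -> hit
pos 6: A -> miss, frames (E Z M A)
pos 7: Z -> hit
pos 8: M -> hit
pos 9: Z -> hit
pos 10: T -> miss, evict A, frames (E Z M T)
At position 10, page A is evicted.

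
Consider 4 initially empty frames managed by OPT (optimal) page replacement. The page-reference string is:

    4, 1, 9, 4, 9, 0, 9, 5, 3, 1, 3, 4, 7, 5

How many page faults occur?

4 -> miss, frames {4}
1 -> miss, frames {4,1}
9 -> miss, frames {4,1,9}
4 -> hit
9 -> hit
0 -> miss, frames {4,1,9,0}
9 -> hit
5 -> miss, evict 0, frames {4,1,9,5}
3 -> miss, evict 9, frames {4,1,5,3}
1 -> hit
3 -> hit
4 -> hit
7 -> miss, evict 3, frames {4,1,5,7}
5 -> hit
Page faults: 7.

7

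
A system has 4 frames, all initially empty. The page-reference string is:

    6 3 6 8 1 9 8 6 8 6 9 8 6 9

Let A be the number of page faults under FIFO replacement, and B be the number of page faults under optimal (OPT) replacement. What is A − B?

1

Under FIFO: F F . F F F . F . . . . . . → 6 faults.
Under OPT: F F . F F F . . . . . . . . → 5 faults.
A − B = 6 − 5 = 1.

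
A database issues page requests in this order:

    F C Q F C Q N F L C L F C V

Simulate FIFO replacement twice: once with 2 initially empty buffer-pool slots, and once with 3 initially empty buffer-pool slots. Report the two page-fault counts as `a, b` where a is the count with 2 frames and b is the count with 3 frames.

2 frames: F F F F F F F F F F . F . F → 12 faults.
3 frames: F F F . . . F F F F . . . F → 8 faults.
8 < 12: adding a frame reduced faults, as is typical.

12, 8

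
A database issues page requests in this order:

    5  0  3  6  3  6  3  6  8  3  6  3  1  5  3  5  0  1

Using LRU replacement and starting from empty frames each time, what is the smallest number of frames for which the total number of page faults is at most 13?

f=1: 18 faults
f=2: 12 faults
f=3: 9 faults
f=4: 8 faults
f=5: 8 faults
f=6: 6 faults
Smallest f with faults ≤ 13 is 2.

2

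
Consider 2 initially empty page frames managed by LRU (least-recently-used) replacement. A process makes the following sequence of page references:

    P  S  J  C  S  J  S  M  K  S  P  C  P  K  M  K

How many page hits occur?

3

P → miss, frames [P]
S → miss, frames [P, S]
J → miss, evict P, frames [S, J]
C → miss, evict S, frames [J, C]
S → miss, evict J, frames [C, S]
J → miss, evict C, frames [S, J]
S → hit
M → miss, evict J, frames [S, M]
K → miss, evict S, frames [M, K]
S → miss, evict M, frames [K, S]
P → miss, evict K, frames [S, P]
C → miss, evict S, frames [P, C]
P → hit
K → miss, evict C, frames [P, K]
M → miss, evict P, frames [K, M]
K → hit
Hits: 3.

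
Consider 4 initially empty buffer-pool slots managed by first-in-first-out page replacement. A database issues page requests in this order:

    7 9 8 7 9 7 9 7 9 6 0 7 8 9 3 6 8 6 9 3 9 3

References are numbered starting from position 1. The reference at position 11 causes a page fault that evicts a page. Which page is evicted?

pos 1: 7: fault, frames (7)
pos 2: 9: fault, frames (7 9)
pos 3: 8: fault, frames (7 9 8)
pos 4: 7: hit
pos 5: 9: hit
pos 6: 7: hit
pos 7: 9: hit
pos 8: 7: hit
pos 9: 9: hit
pos 10: 6: fault, frames (7 9 8 6)
pos 11: 0: fault, evict 7, frames (9 8 6 0)
At position 11, page 7 is evicted.

7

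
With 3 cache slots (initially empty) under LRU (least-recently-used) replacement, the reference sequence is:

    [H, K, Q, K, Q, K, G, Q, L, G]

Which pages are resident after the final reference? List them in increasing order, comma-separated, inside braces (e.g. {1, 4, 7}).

{G, L, Q}

H -> fault, frames {H}
K -> fault, frames {H,K}
Q -> fault, frames {H,K,Q}
K -> hit
Q -> hit
K -> hit
G -> fault, evict H, frames {Q,K,G}
Q -> hit
L -> fault, evict K, frames {G,Q,L}
G -> hit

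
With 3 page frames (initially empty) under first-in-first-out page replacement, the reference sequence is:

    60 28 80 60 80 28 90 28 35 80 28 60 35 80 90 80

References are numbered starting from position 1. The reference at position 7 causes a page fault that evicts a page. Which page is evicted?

pos 1: 60 → miss, frames (60)
pos 2: 28 → miss, frames (60 28)
pos 3: 80 → miss, frames (60 28 80)
pos 4: 60 → hit
pos 5: 80 → hit
pos 6: 28 → hit
pos 7: 90 → miss, evict 60, frames (28 80 90)
At position 7, page 60 is evicted.

60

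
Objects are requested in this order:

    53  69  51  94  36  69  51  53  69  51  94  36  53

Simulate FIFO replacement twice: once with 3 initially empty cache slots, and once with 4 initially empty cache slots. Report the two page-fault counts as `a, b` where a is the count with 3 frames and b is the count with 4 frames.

10, 11

3 frames: F F F F F F F F . . F F . → 10 faults.
4 frames: F F F F F . . F F F F F F → 11 faults.
11 > 10: adding a frame increased faults — Belady's anomaly.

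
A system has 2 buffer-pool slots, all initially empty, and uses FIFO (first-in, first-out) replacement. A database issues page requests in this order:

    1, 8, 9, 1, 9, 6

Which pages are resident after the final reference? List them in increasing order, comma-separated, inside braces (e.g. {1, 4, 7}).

{1, 6}

1: fault, frames (1)
8: fault, frames (1 8)
9: fault, evict 1, frames (8 9)
1: fault, evict 8, frames (9 1)
9: hit
6: fault, evict 9, frames (1 6)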